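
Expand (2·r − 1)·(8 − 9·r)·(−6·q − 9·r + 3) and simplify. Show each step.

(2·r − 1)·(8 − 9·r)·(−6·q − 9·r + 3)
= (16·r − 18·r^2 − 8 + 9·r)·(−6·q − 9·r + 3)    [distributive law]
= (25·r − 18·r^2 − 8)·(−6·q − 9·r + 3)    [combine like terms]
= −150·q·r − 225·r^2 + 75·r + 108·q·r^2 + 162·r^3 − 54·r^2 + 48·q + 72·r − 24    [distributive law]
= −150·q·r − 279·r^2 + 147·r + 108·q·r^2 + 162·r^3 + 48·q − 24    [combine like terms]

−150·q·r − 279·r^2 + 147·r + 108·q·r^2 + 162·r^3 + 48·q − 24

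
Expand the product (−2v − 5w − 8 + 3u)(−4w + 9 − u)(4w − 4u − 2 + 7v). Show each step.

(−2v − 5w − 8 + 3u)(−4w + 9 − u)(4w − 4u − 2 + 7v)
= (8vw − 18v + 2uv + 20w² − 45w + 5uw + 32w − 72 + 8u − 12uw + 27u − 3u²)(4w − 4u − 2 + 7v)    [distributive law]
= (8vw − 18v + 2uv + 20w² − 13w − 7uw − 72 + 35u − 3u²)(4w − 4u − 2 + 7v)    [combine like terms]
= 32vw² − 32uvw − 16vw + 56v²w − 72vw + 72uv + 36v − 126v² + 8uvw − 8u²v − 4uv + 14uv² + 80w³ − 80uw² − 40w² + 140vw² − 52w² + 52uw + 26w − 91vw − 28uw² + 28u²w + 14uw − 49uvw − 288w + 288u + 144 − 504v + 140uw − 140u² − 70u + 245uv − 12u²w + 12u³ + 6u² − 21u²v    [distributive law]
= 172vw² − 73uvw − 179vw + 56v²w + 313uv − 468v − 126v² − 29u²v + 14uv² + 80w³ − 108uw² − 92w² + 206uw − 262w + 16u²w + 218u + 144 − 134u² + 12u³    [combine like terms]

172vw² − 73uvw − 179vw + 56v²w + 313uv − 468v − 126v² − 29u²v + 14uv² + 80w³ − 108uw² − 92w² + 206uw − 262w + 16u²w + 218u + 144 − 134u² + 12u³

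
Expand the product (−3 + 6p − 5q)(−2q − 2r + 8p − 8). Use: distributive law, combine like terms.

46q + 6r − 72p + 24 − 52pq − 12pr + 48p^2 + 10q^2 + 10qr

(−3 + 6p − 5q)(−2q − 2r + 8p − 8)
= 6q + 6r − 24p + 24 − 12pq − 12pr + 48p^2 − 48p + 10q^2 + 10qr − 40pq + 40q    [distributive law]
= 46q + 6r − 72p + 24 − 52pq − 12pr + 48p^2 + 10q^2 + 10qr    [combine like terms]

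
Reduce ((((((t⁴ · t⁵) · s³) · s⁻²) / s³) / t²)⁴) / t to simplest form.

s⁻⁸·t²⁷

((((((t⁴ · t⁵) · s³) · s⁻²) / s³) / t²)⁴) / t
= ((((((t⁴ · t⁵) · s³) · s⁻²) / s³)⁴) / ((t²)⁴)) / t    [power of a quotient]
= ((((((t⁴ · t⁵) · s³) · s⁻²)⁴) / ((s³)⁴)) / ((t²)⁴)) / t    [power of a quotient]
= ((((((t⁴ · t⁵) · s³)⁴) · ((s⁻²)⁴)) / ((s³)⁴)) / ((t²)⁴)) / t    [power of a product]
= ((((((t⁴ · t⁵)⁴) · ((s³)⁴)) · ((s⁻²)⁴)) / ((s³)⁴)) / ((t²)⁴)) / t    [power of a product]
= (((((((t⁴)⁴) · ((t⁵)⁴)) · ((s³)⁴)) · ((s⁻²)⁴)) / ((s³)⁴)) / ((t²)⁴)) / t    [power of a product]
= (((((t¹⁶ · ((t⁵)⁴)) · ((s³)⁴)) · ((s⁻²)⁴)) / ((s³)⁴)) / ((t²)⁴)) / t    [power of a power]
= (((((t¹⁶ · t²⁰) · ((s³)⁴)) · ((s⁻²)⁴)) / ((s³)⁴)) / ((t²)⁴)) / t    [power of a power]
= ((((t³⁶ · ((s³)⁴)) · ((s⁻²)⁴)) / ((s³)⁴)) / ((t²)⁴)) / t    [product of powers]
= ((((t³⁶ · s¹²) · ((s⁻²)⁴)) / ((s³)⁴)) / ((t²)⁴)) / t    [power of a power]
= ((((t³⁶ · s¹²) · s⁻⁸) / ((s³)⁴)) / ((t²)⁴)) / t    [power of a power]
= ((((t³⁶ · s¹²) · s⁻⁸) / s¹²) / ((t²)⁴)) / t    [power of a power]
= ((((t³⁶ · s¹²) · s⁻⁸) / s¹²) / t⁸) / t    [power of a power]
= s⁻⁸·t²⁷    [quotient of powers; product of powers]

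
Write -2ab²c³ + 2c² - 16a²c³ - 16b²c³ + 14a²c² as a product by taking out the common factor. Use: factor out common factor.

-2ab²c³ + 2c² - 16a²c³ - 16b²c³ + 14a²c²
= 2(-ab²c³ + c² - 8a²c³ - 8b²c³ + 7a²c²)    [factor out 2]
= 2c²(-ab²c + 1 - 8a²c - 8b²c + 7a²)    [factor out c²]

2c²(-ab²c + 1 - 8a²c - 8b²c + 7a²)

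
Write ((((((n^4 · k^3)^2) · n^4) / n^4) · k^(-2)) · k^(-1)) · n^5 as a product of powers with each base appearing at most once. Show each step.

((((((n^4 · k^3)^2) · n^4) / n^4) · k^(-2)) · k^(-1)) · n^5
= (((((((n^4)^2) · ((k^3)^2)) · n^4) / n^4) · k^(-2)) · k^(-1)) · n^5    [power of a product]
= (((((n^8 · ((k^3)^2)) · n^4) / n^4) · k^(-2)) · k^(-1)) · n^5    [power of a power]
= (((((n^8 · k^6) · n^4) / n^4) · k^(-2)) · k^(-1)) · n^5    [power of a power]
= k^3·n^13    [quotient of powers; product of powers]

k^3·n^13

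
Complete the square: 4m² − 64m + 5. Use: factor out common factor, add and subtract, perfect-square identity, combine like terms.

4m² − 64m + 5
= 4(m² − 16m) + 5    [factor out 4 from the m-terms]
= 4(m² − 16m + 64 − 64) + 5    [add and subtract 64 inside the bracket]
= 4(m − 8)² − 256 + 5    [perfect-square identity]
= 4(m − 8)² − 251    [combine constants]

4(m − 8)² − 251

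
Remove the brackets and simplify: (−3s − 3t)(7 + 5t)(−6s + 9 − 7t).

(−3s − 3t)(7 + 5t)(−6s + 9 − 7t)
= (−21s − 15st − 21t − 15t^2)(−6s + 9 − 7t)    [distributive law]
= 126s^2 − 189s + 147st + 90s^2t − 135st + 105st^2 + 126st − 189t + 147t^2 + 90st^2 − 135t^2 + 105t^3    [distributive law]
= 126s^2 − 189s + 138st + 90s^2t + 195st^2 − 189t + 12t^2 + 105t^3    [combine like terms]

126s^2 − 189s + 138st + 90s^2t + 195st^2 − 189t + 12t^2 + 105t^3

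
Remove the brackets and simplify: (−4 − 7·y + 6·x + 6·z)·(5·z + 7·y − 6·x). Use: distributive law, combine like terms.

(−4 − 7·y + 6·x + 6·z)·(5·z + 7·y − 6·x)
= −20·z − 28·y + 24·x − 35·y·z − 49·y^2 + 42·x·y + 30·x·z + 42·x·y − 36·x^2 + 30·z^2 + 42·y·z − 36·x·z    [distributive law]
= −20·z − 28·y + 24·x + 7·y·z − 49·y^2 + 84·x·y − 6·x·z − 36·x^2 + 30·z^2    [combine like terms]

−20·z − 28·y + 24·x + 7·y·z − 49·y^2 + 84·x·y − 6·x·z − 36·x^2 + 30·z^2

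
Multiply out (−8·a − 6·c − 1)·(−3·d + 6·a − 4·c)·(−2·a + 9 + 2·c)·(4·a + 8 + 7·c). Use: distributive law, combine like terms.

(−8·a − 6·c − 1)·(−3·d + 6·a − 4·c)·(−2·a + 9 + 2·c)·(4·a + 8 + 7·c)
= (24·a·d − 48·a^2 + 32·a·c + 18·c·d − 36·a·c + 24·c^2 + 3·d − 6·a + 4·c)·(−2·a + 9 + 2·c)·(4·a + 8 + 7·c)    [distributive law]
= (24·a·d − 48·a^2 − 4·a·c + 18·c·d + 24·c^2 + 3·d − 6·a + 4·c)·(−2·a + 9 + 2·c)·(4·a + 8 + 7·c)    [combine like terms]
= (−48·a^2·d + 216·a·d + 48·a·c·d + 96·a^3 − 432·a^2 − 96·a^2·c + 8·a^2·c − 36·a·c − 8·a·c^2 − 36·a·c·d + 162·c·d + 36·c^2·d − 48·a·c^2 + 216·c^2 + 48·c^3 − 6·a·d + 27·d + 6·c·d + 12·a^2 − 54·a − 12·a·c − 8·a·c + 36·c + 8·c^2)·(4·a + 8 + 7·c)    [distributive law]
= (−48·a^2·d + 210·a·d + 12·a·c·d + 96·a^3 − 420·a^2 − 88·a^2·c − 56·a·c − 56·a·c^2 + 168·c·d + 36·c^2·d + 224·c^2 + 48·c^3 + 27·d − 54·a + 36·c)·(4·a + 8 + 7·c)    [combine like terms]
= −192·a^3·d − 384·a^2·d − 336·a^2·c·d + 840·a^2·d + 1680·a·d + 1470·a·c·d + 48·a^2·c·d + 96·a·c·d + 84·a·c^2·d + 384·a^4 + 768·a^3 + 672·a^3·c − 1680·a^3 − 3360·a^2 − 2940·a^2·c − 352·a^3·c − 704·a^2·c − 616·a^2·c^2 − 224·a^2·c − 448·a·c − 392·a·c^2 − 224·a^2·c^2 − 448·a·c^2 − 392·a·c^3 + 672·a·c·d + 1344·c·d + 1176·c^2·d + 144·a·c^2·d + 288·c^2·d + 252·c^3·d + 896·a·c^2 + 1792·c^2 + 1568·c^3 + 192·a·c^3 + 384·c^3 + 336·c^4 + 108·a·d + 216·d + 189·c·d − 216·a^2 − 432·a − 378·a·c + 144·a·c + 288·c + 252·c^2    [distributive law]
= −192·a^3·d + 456·a^2·d − 288·a^2·c·d + 1788·a·d + 2238·a·c·d + 228·a·c^2·d + 384·a^4 − 912·a^3 + 320·a^3·c − 3576·a^2 − 3868·a^2·c − 840·a^2·c^2 − 682·a·c + 56·a·c^2 − 200·a·c^3 + 1533·c·d + 1464·c^2·d + 252·c^3·d + 2044·c^2 + 1952·c^3 + 336·c^4 + 216·d − 432·a + 288·c    [combine like terms]

−192·a^3·d + 456·a^2·d − 288·a^2·c·d + 1788·a·d + 2238·a·c·d + 228·a·c^2·d + 384·a^4 − 912·a^3 + 320·a^3·c − 3576·a^2 − 3868·a^2·c − 840·a^2·c^2 − 682·a·c + 56·a·c^2 − 200·a·c^3 + 1533·c·d + 1464·c^2·d + 252·c^3·d + 2044·c^2 + 1952·c^3 + 336·c^4 + 216·d − 432·a + 288·c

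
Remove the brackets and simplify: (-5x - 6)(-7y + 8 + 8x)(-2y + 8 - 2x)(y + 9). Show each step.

-70xy^3 - 258xy^2 + 2740xy + 10x^2y^2 - 54x^2y - 5472x - 1296x^2 + 80x^3y + 720x^3 - 84y^3 - 324y^2 + 3504y - 3456

(-5x - 6)(-7y + 8 + 8x)(-2y + 8 - 2x)(y + 9)
= (35xy - 40x - 40x^2 + 42y - 48 - 48x)(-2y + 8 - 2x)(y + 9)    [distributive law]
= (35xy - 88x - 40x^2 + 42y - 48)(-2y + 8 - 2x)(y + 9)    [combine like terms]
= (-70xy^2 + 280xy - 70x^2y + 176xy - 704x + 176x^2 + 80x^2y - 320x^2 + 80x^3 - 84y^2 + 336y - 84xy + 96y - 384 + 96x)(y + 9)    [distributive law]
= (-70xy^2 + 372xy + 10x^2y - 608x - 144x^2 + 80x^3 - 84y^2 + 432y - 384)(y + 9)    [combine like terms]
= -70xy^3 - 630xy^2 + 372xy^2 + 3348xy + 10x^2y^2 + 90x^2y - 608xy - 5472x - 144x^2y - 1296x^2 + 80x^3y + 720x^3 - 84y^3 - 756y^2 + 432y^2 + 3888y - 384y - 3456    [distributive law]
= -70xy^3 - 258xy^2 + 2740xy + 10x^2y^2 - 54x^2y - 5472x - 1296x^2 + 80x^3y + 720x^3 - 84y^3 - 324y^2 + 3504y - 3456    [combine like terms]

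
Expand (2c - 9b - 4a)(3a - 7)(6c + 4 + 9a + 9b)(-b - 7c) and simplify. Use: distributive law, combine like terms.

720abc^2 - 252ac^3 - 5043abc - 462ac^2 + 2475a^2bc + 126a^2c^2 + 1809ab^2c - 1680bc^2 + 588c^3 - 1708bc + 392c^2 - 4221b^2c - 711ab^2 + 351a^2b^2 + 243ab^3 - 252b^2 - 567b^3 - 204a^2b - 1428a^2c + 108a^3b + 756a^3c - 112ab - 784ac

(2c - 9b - 4a)(3a - 7)(6c + 4 + 9a + 9b)(-b - 7c)
= (6ac - 14c - 27ab + 63b - 12a^2 + 28a)(6c + 4 + 9a + 9b)(-b - 7c)    [distributive law]
= (36ac^2 + 24ac + 54a^2c + 54abc - 84c^2 - 56c - 126ac - 126bc - 162abc - 108ab - 243a^2b - 243ab^2 + 378bc + 252b + 567ab + 567b^2 - 72a^2c - 48a^2 - 108a^3 - 108a^2b + 168ac + 112a + 252a^2 + 252ab)(-b - 7c)    [distributive law]
= (36ac^2 + 66ac - 18a^2c - 108abc - 84c^2 - 56c + 252bc + 711ab - 351a^2b - 243ab^2 + 252b + 567b^2 + 204a^2 - 108a^3 + 112a)(-b - 7c)    [combine like terms]
= -36abc^2 - 252ac^3 - 66abc - 462ac^2 + 18a^2bc + 126a^2c^2 + 108ab^2c + 756abc^2 + 84bc^2 + 588c^3 + 56bc + 392c^2 - 252b^2c - 1764bc^2 - 711ab^2 - 4977abc + 351a^2b^2 + 2457a^2bc + 243ab^3 + 1701ab^2c - 252b^2 - 1764bc - 567b^3 - 3969b^2c - 204a^2b - 1428a^2c + 108a^3b + 756a^3c - 112ab - 784ac    [distributive law]
= 720abc^2 - 252ac^3 - 5043abc - 462ac^2 + 2475a^2bc + 126a^2c^2 + 1809ab^2c - 1680bc^2 + 588c^3 - 1708bc + 392c^2 - 4221b^2c - 711ab^2 + 351a^2b^2 + 243ab^3 - 252b^2 - 567b^3 - 204a^2b - 1428a^2c + 108a^3b + 756a^3c - 112ab - 784ac    [combine like terms]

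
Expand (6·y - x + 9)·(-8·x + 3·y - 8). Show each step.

(6·y - x + 9)·(-8·x + 3·y - 8)
= -48·x·y + 18·y^2 - 48·y + 8·x^2 - 3·x·y + 8·x - 72·x + 27·y - 72    [distributive law]
= -51·x·y + 18·y^2 - 21·y + 8·x^2 - 64·x - 72    [combine like terms]

-51·x·y + 18·y^2 - 21·y + 8·x^2 - 64·x - 72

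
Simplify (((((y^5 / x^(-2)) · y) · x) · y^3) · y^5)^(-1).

x^(-3)y^(-14)

(((((y^5 / x^(-2)) · y) · x) · y^3) · y^5)^(-1)
= (((((y^5 / x^(-2)) · y) · x) · y^3)^(-1)) · ((y^5)^(-1))    [power of a product]
= (((((y^5 / x^(-2)) · y) · x)^(-1)) · ((y^3)^(-1))) · ((y^5)^(-1))    [power of a product]
= (((((y^5 / x^(-2)) · y)^(-1)) · (x^(-1))) · ((y^3)^(-1))) · ((y^5)^(-1))    [power of a product]
= (((((y^5 / x^(-2))^(-1)) · (y^(-1))) · (x^(-1))) · ((y^3)^(-1))) · ((y^5)^(-1))    [power of a product]
= ((((((y^5)^(-1)) / ((x^(-2))^(-1))) · (y^(-1))) · (x^(-1))) · ((y^3)^(-1))) · ((y^5)^(-1))    [power of a quotient]
= ((((y^(-5) / ((x^(-2))^(-1))) · (y^(-1))) · (x^(-1))) · ((y^3)^(-1))) · ((y^5)^(-1))    [power of a power]
= ((((y^(-5) / x^2) · (y^(-1))) · (x^(-1))) · ((y^3)^(-1))) · ((y^5)^(-1))    [power of a power]
= ((((y^(-5) / x^2) · y^(-1)) · x^(-1)) · y^(-3)) · ((y^5)^(-1))    [power of a power]
= ((((y^(-5) / x^2) · y^(-1)) · x^(-1)) · y^(-3)) · y^(-5)    [power of a power]
= x^(-3)y^(-14)    [quotient of powers; product of powers]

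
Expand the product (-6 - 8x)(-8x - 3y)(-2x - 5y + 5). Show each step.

(-6 - 8x)(-8x - 3y)(-2x - 5y + 5)
= (48x + 18y + 64x^2 + 24xy)(-2x - 5y + 5)    [distributive law]
= -96x^2 - 240xy + 240x - 36xy - 90y^2 + 90y - 128x^3 - 320x^2y + 320x^2 - 48x^2y - 120xy^2 + 120xy    [distributive law]
= 224x^2 - 156xy + 240x - 90y^2 + 90y - 128x^3 - 368x^2y - 120xy^2    [combine like terms]

224x^2 - 156xy + 240x - 90y^2 + 90y - 128x^3 - 368x^2y - 120xy^2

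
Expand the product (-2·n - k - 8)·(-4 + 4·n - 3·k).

(-2·n - k - 8)·(-4 + 4·n - 3·k)
= 8·n - 8·n^2 + 6·k·n + 4·k - 4·k·n + 3·k^2 + 32 - 32·n + 24·k    [distributive law]
= -24·n - 8·n^2 + 2·k·n + 28·k + 3·k^2 + 32    [combine like terms]

-24·n - 8·n^2 + 2·k·n + 28·k + 3·k^2 + 32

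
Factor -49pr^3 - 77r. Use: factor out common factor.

-49pr^3 - 77r
= 7(-7pr^3 - 11r)    [factor out 7]
= 7r(-7pr^2 - 11)    [factor out r]

7r(-7pr^2 - 11)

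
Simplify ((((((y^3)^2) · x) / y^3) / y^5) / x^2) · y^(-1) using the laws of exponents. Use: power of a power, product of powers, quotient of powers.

x^(-1)y^(-3)

((((((y^3)^2) · x) / y^3) / y^5) / x^2) · y^(-1)
= ((((y^6 · x) / y^3) / y^5) / x^2) · y^(-1)    [power of a power]
= x^(-1)y^(-3)    [quotient of powers; product of powers]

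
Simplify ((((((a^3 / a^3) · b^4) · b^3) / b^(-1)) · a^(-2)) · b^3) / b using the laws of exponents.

a^(-2)b^10

((((((a^3 / a^3) · b^4) · b^3) / b^(-1)) · a^(-2)) · b^3) / b
= (((((a^0 · b^4) · b^3) / b^(-1)) · a^(-2)) · b^3) / b    [quotient of powers]
= a^(-2)b^10    [quotient of powers; product of powers]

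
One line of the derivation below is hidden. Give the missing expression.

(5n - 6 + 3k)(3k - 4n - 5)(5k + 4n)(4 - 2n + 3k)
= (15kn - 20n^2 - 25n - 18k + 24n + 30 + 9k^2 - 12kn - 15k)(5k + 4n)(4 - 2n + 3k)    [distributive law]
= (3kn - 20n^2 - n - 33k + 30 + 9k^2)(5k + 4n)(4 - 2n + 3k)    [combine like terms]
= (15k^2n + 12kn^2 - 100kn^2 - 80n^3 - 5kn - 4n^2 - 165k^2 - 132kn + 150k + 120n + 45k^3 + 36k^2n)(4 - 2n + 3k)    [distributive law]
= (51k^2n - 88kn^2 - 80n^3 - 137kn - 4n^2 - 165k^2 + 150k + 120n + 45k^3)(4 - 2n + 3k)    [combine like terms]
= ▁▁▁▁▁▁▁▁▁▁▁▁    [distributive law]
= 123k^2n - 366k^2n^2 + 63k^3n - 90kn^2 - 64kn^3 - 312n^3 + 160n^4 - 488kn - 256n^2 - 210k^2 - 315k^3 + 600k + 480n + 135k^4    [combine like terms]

By distributive law:

204k^2n - 102k^2n^2 + 153k^3n - 352kn^2 + 176kn^3 - 264k^2n^2 - 320n^3 + 160n^4 - 240kn^3 - 548kn + 274kn^2 - 411k^2n - 16n^2 + 8n^3 - 12kn^2 - 660k^2 + 330k^2n - 495k^3 + 600k - 300kn + 450k^2 + 480n - 240n^2 + 360kn + 180k^3 - 90k^3n + 135k^4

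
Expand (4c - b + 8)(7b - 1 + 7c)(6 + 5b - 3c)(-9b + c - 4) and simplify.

(4c - b + 8)(7b - 1 + 7c)(6 + 5b - 3c)(-9b + c - 4)
= (28bc - 4c + 28c^2 - 7b^2 + b - 7bc + 56b - 8 + 56c)(6 + 5b - 3c)(-9b + c - 4)    [distributive law]
= (21bc + 52c + 28c^2 - 7b^2 + 57b - 8)(6 + 5b - 3c)(-9b + c - 4)    [combine like terms]
= (126bc + 105b^2c - 63bc^2 + 312c + 260bc - 156c^2 + 168c^2 + 140bc^2 - 84c^3 - 42b^2 - 35b^3 + 21b^2c + 342b + 285b^2 - 171bc - 48 - 40b + 24c)(-9b + c - 4)    [distributive law]
= (215bc + 126b^2c + 77bc^2 + 336c + 12c^2 - 84c^3 + 243b^2 - 35b^3 + 302b - 48)(-9b + c - 4)    [combine like terms]
= -1935b^2c + 215bc^2 - 860bc - 1134b^3c + 126b^2c^2 - 504b^2c - 693b^2c^2 + 77bc^3 - 308bc^2 - 3024bc + 336c^2 - 1344c - 108bc^2 + 12c^3 - 48c^2 + 756bc^3 - 84c^4 + 336c^3 - 2187b^3 + 243b^2c - 972b^2 + 315b^4 - 35b^3c + 140b^3 - 2718b^2 + 302bc - 1208b + 432b - 48c + 192    [distributive law]
= -2196b^2c - 201bc^2 - 3582bc - 1169b^3c - 567b^2c^2 + 833bc^3 + 288c^2 - 1392c + 348c^3 - 84c^4 - 2047b^3 - 3690b^2 + 315b^4 - 776b + 192    [combine like terms]

-2196b^2c - 201bc^2 - 3582bc - 1169b^3c - 567b^2c^2 + 833bc^3 + 288c^2 - 1392c + 348c^3 - 84c^4 - 2047b^3 - 3690b^2 + 315b^4 - 776b + 192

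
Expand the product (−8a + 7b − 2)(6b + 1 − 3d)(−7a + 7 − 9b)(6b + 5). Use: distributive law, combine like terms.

(−8a + 7b − 2)(6b + 1 − 3d)(−7a + 7 − 9b)(6b + 5)
= (−48ab − 8a + 24ad + 42b^2 + 7b − 21bd − 12b − 2 + 6d)(−7a + 7 − 9b)(6b + 5)    [distributive law]
= (−48ab − 8a + 24ad + 42b^2 − 5b − 21bd − 2 + 6d)(−7a + 7 − 9b)(6b + 5)    [combine like terms]
= (336a^2b − 336ab + 432ab^2 + 56a^2 − 56a + 72ab − 168a^2d + 168ad − 216abd − 294ab^2 + 294b^2 − 378b^3 + 35ab − 35b + 45b^2 + 147abd − 147bd + 189b^2d + 14a − 14 + 18b − 42ad + 42d − 54bd)(6b + 5)    [distributive law]
= (336a^2b − 229ab + 138ab^2 + 56a^2 − 42a − 168a^2d + 126ad − 69abd + 339b^2 − 378b^3 − 17b − 201bd + 189b^2d − 14 + 42d)(6b + 5)    [combine like terms]
= 2016a^2b^2 + 1680a^2b − 1374ab^2 − 1145ab + 828ab^3 + 690ab^2 + 336a^2b + 280a^2 − 252ab − 210a − 1008a^2bd − 840a^2d + 756abd + 630ad − 414ab^2d − 345abd + 2034b^3 + 1695b^2 − 2268b^4 − 1890b^3 − 102b^2 − 85b − 1206b^2d − 1005bd + 1134b^3d + 945b^2d − 84b − 70 + 252bd + 210d    [distributive law]
= 2016a^2b^2 + 2016a^2b − 684ab^2 − 1397ab + 828ab^3 + 280a^2 − 210a − 1008a^2bd − 840a^2d + 411abd + 630ad − 414ab^2d + 144b^3 + 1593b^2 − 2268b^4 − 169b − 261b^2d − 753bd + 1134b^3d − 70 + 210d    [combine like terms]

2016a^2b^2 + 2016a^2b − 684ab^2 − 1397ab + 828ab^3 + 280a^2 − 210a − 1008a^2bd − 840a^2d + 411abd + 630ad − 414ab^2d + 144b^3 + 1593b^2 − 2268b^4 − 169b − 261b^2d − 753bd + 1134b^3d − 70 + 210d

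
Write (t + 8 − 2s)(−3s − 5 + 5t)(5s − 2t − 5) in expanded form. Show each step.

−77s^2t + 51st^2 + 268st − 95t^2 − 95t − 10t^3 − 100s^2 − 130s + 200 + 30s^3

(t + 8 − 2s)(−3s − 5 + 5t)(5s − 2t − 5)
= (−3st − 5t + 5t^2 − 24s − 40 + 40t + 6s^2 + 10s − 10st)(5s − 2t − 5)    [distributive law]
= (−13st + 35t + 5t^2 − 14s − 40 + 6s^2)(5s − 2t − 5)    [combine like terms]
= −65s^2t + 26st^2 + 65st + 175st − 70t^2 − 175t + 25st^2 − 10t^3 − 25t^2 − 70s^2 + 28st + 70s − 200s + 80t + 200 + 30s^3 − 12s^2t − 30s^2    [distributive law]
= −77s^2t + 51st^2 + 268st − 95t^2 − 95t − 10t^3 − 100s^2 − 130s + 200 + 30s^3    [combine like terms]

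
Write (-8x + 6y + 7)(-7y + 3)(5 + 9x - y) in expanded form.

(-8x + 6y + 7)(-7y + 3)(5 + 9x - y)
= (56xy - 24x - 42y^2 + 18y - 49y + 21)(5 + 9x - y)    [distributive law]
= (56xy - 24x - 42y^2 - 31y + 21)(5 + 9x - y)    [combine like terms]
= 280xy + 504x^2y - 56xy^2 - 120x - 216x^2 + 24xy - 210y^2 - 378xy^2 + 42y^3 - 155y - 279xy + 31y^2 + 105 + 189x - 21y    [distributive law]
= 25xy + 504x^2y - 434xy^2 + 69x - 216x^2 - 179y^2 + 42y^3 - 176y + 105    [combine like terms]

25xy + 504x^2y - 434xy^2 + 69x - 216x^2 - 179y^2 + 42y^3 - 176y + 105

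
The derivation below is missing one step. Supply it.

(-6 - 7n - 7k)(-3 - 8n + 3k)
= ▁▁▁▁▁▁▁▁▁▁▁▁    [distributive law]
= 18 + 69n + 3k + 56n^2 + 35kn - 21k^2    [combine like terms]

By distributive law:

18 + 48n - 18k + 21n + 56n^2 - 21kn + 21k + 56kn - 21k^2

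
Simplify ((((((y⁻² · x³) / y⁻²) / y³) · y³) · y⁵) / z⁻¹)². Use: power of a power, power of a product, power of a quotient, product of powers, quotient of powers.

((((((y⁻² · x³) / y⁻²) / y³) · y³) · y⁵) / z⁻¹)²
= ((((((y⁻² · x³) / y⁻²) / y³) · y³) · y⁵)²) / ((z⁻¹)²)    [power of a quotient]
= ((((((y⁻² · x³) / y⁻²) / y³) · y³)²) · ((y⁵)²)) / ((z⁻¹)²)    [power of a product]
= ((((((y⁻² · x³) / y⁻²) / y³)²) · ((y³)²)) · ((y⁵)²)) / ((z⁻¹)²)    [power of a product]
= ((((((y⁻² · x³) / y⁻²)²) / ((y³)²)) · ((y³)²)) · ((y⁵)²)) / ((z⁻¹)²)    [power of a quotient]
= ((((((y⁻² · x³)²) / ((y⁻²)²)) / ((y³)²)) · ((y³)²)) · ((y⁵)²)) / ((z⁻¹)²)    [power of a quotient]
= (((((((y⁻²)²) · ((x³)²)) / ((y⁻²)²)) / ((y³)²)) · ((y³)²)) · ((y⁵)²)) / ((z⁻¹)²)    [power of a product]
= (((((y⁻⁴ · ((x³)²)) / ((y⁻²)²)) / ((y³)²)) · ((y³)²)) · ((y⁵)²)) / ((z⁻¹)²)    [power of a power]
= (((((y⁻⁴ · x⁶) / ((y⁻²)²)) / ((y³)²)) · ((y³)²)) · ((y⁵)²)) / ((z⁻¹)²)    [power of a power]
= (((((y⁻⁴ · x⁶) / y⁻⁴) / ((y³)²)) · ((y³)²)) · ((y⁵)²)) / ((z⁻¹)²)    [power of a power]
= (((((y⁻⁴ · x⁶) / y⁻⁴) / y⁶) · ((y³)²)) · ((y⁵)²)) / ((z⁻¹)²)    [power of a power]
= (((((y⁻⁴ · x⁶) / y⁻⁴) / y⁶) · y⁶) · ((y⁵)²)) / ((z⁻¹)²)    [power of a power]
= (((((y⁻⁴ · x⁶) / y⁻⁴) / y⁶) · y⁶) · y¹⁰) / ((z⁻¹)²)    [power of a power]
= (((((y⁻⁴ · x⁶) / y⁻⁴) / y⁶) · y⁶) · y¹⁰) / z⁻²    [power of a power]
= x⁶y¹⁰z²    [quotient of powers; product of powers]

x⁶y¹⁰z²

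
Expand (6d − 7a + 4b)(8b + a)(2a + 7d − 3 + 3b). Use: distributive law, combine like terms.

−250abd + 336bd^2 − 144bd + 368b^2d − 37a^2d + 42ad^2 − 18ad − 125a^2b + 156ab − 92ab^2 − 14a^3 + 21a^2 − 96b^2 + 96b^3

(6d − 7a + 4b)(8b + a)(2a + 7d − 3 + 3b)
= (48bd + 6ad − 56ab − 7a^2 + 32b^2 + 4ab)(2a + 7d − 3 + 3b)    [distributive law]
= (48bd + 6ad − 52ab − 7a^2 + 32b^2)(2a + 7d − 3 + 3b)    [combine like terms]
= 96abd + 336bd^2 − 144bd + 144b^2d + 12a^2d + 42ad^2 − 18ad + 18abd − 104a^2b − 364abd + 156ab − 156ab^2 − 14a^3 − 49a^2d + 21a^2 − 21a^2b + 64ab^2 + 224b^2d − 96b^2 + 96b^3    [distributive law]
= −250abd + 336bd^2 − 144bd + 368b^2d − 37a^2d + 42ad^2 − 18ad − 125a^2b + 156ab − 92ab^2 − 14a^3 + 21a^2 − 96b^2 + 96b^3    [combine like terms]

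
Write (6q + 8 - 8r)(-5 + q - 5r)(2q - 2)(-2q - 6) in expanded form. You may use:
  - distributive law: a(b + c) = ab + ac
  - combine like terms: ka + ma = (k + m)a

(6q + 8 - 8r)(-5 + q - 5r)(2q - 2)(-2q - 6)
= (-30q + 6q^2 - 30qr - 40 + 8q - 40r + 40r - 8qr + 40r^2)(2q - 2)(-2q - 6)    [distributive law]
= (-22q + 6q^2 - 38qr - 40 + 40r^2)(2q - 2)(-2q - 6)    [combine like terms]
= (-44q^2 + 44q + 12q^3 - 12q^2 - 76q^2r + 76qr - 80q + 80 + 80qr^2 - 80r^2)(-2q - 6)    [distributive law]
= (-56q^2 - 36q + 12q^3 - 76q^2r + 76qr + 80 + 80qr^2 - 80r^2)(-2q - 6)    [combine like terms]
= 112q^3 + 336q^2 + 72q^2 + 216q - 24q^4 - 72q^3 + 152q^3r + 456q^2r - 152q^2r - 456qr - 160q - 480 - 160q^2r^2 - 480qr^2 + 160qr^2 + 480r^2    [distributive law]
= 40q^3 + 408q^2 + 56q - 24q^4 + 152q^3r + 304q^2r - 456qr - 480 - 160q^2r^2 - 320qr^2 + 480r^2    [combine like terms]

40q^3 + 408q^2 + 56q - 24q^4 + 152q^3r + 304q^2r - 456qr - 480 - 160q^2r^2 - 320qr^2 + 480r^2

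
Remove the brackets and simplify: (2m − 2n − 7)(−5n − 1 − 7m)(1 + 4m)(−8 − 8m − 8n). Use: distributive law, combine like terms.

−2112mn − 2736m^2n − 1616mn^2 + 320m^3n − 448m^2n^2 − 656m − 1992m^2 − 944m^3 + 448m^4 − 376n^2 − 80n^3 − 320mn^3 − 352n − 56

(2m − 2n − 7)(−5n − 1 − 7m)(1 + 4m)(−8 − 8m − 8n)
= (−10mn − 2m − 14m^2 + 10n^2 + 2n + 14mn + 35n + 7 + 49m)(1 + 4m)(−8 − 8m − 8n)    [distributive law]
= (4mn + 47m − 14m^2 + 10n^2 + 37n + 7)(1 + 4m)(−8 − 8m − 8n)    [combine like terms]
= (4mn + 16m^2n + 47m + 188m^2 − 14m^2 − 56m^3 + 10n^2 + 40mn^2 + 37n + 148mn + 7 + 28m)(−8 − 8m − 8n)    [distributive law]
= (152mn + 16m^2n + 75m + 174m^2 − 56m^3 + 10n^2 + 40mn^2 + 37n + 7)(−8 − 8m − 8n)    [combine like terms]
= −1216mn − 1216m^2n − 1216mn^2 − 128m^2n − 128m^3n − 128m^2n^2 − 600m − 600m^2 − 600mn − 1392m^2 − 1392m^3 − 1392m^2n + 448m^3 + 448m^4 + 448m^3n − 80n^2 − 80mn^2 − 80n^3 − 320mn^2 − 320m^2n^2 − 320mn^3 − 296n − 296mn − 296n^2 − 56 − 56m − 56n    [distributive law]
= −2112mn − 2736m^2n − 1616mn^2 + 320m^3n − 448m^2n^2 − 656m − 1992m^2 − 944m^3 + 448m^4 − 376n^2 − 80n^3 − 320mn^3 − 352n − 56    [combine like terms]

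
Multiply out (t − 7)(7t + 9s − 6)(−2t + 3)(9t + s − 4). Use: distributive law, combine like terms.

−126t^4 − 176st^3 + 1235t^3 + 1580st^2 − 2765t^2 − 18s^2t^2 + 153s^2t − 2562st + 2130t − 189s^2 + 882s − 504

(t − 7)(7t + 9s − 6)(−2t + 3)(9t + s − 4)
= (7t^2 + 9st − 6t − 49t − 63s + 42)(−2t + 3)(9t + s − 4)    [distributive law]
= (7t^2 + 9st − 55t − 63s + 42)(−2t + 3)(9t + s − 4)    [combine like terms]
= (−14t^3 + 21t^2 − 18st^2 + 27st + 110t^2 − 165t + 126st − 189s − 84t + 126)(9t + s − 4)    [distributive law]
= (−14t^3 + 131t^2 − 18st^2 + 153st − 249t − 189s + 126)(9t + s − 4)    [combine like terms]
= −126t^4 − 14st^3 + 56t^3 + 1179t^3 + 131st^2 − 524t^2 − 162st^3 − 18s^2t^2 + 72st^2 + 1377st^2 + 153s^2t − 612st − 2241t^2 − 249st + 996t − 1701st − 189s^2 + 756s + 1134t + 126s − 504    [distributive law]
= −126t^4 − 176st^3 + 1235t^3 + 1580st^2 − 2765t^2 − 18s^2t^2 + 153s^2t − 2562st + 2130t − 189s^2 + 882s − 504    [combine like terms]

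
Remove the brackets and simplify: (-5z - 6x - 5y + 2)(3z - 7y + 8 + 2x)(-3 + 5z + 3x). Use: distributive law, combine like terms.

-125z² - 75z³ - 185xz² - 330yz + 100yz² + 220xyz + 182z - 238xz - 144x²z - 258xy + 96x²y + 180x - 96x² - 36x³ - 105y² + 175y²z + 105xy² + 162y - 48

(-5z - 6x - 5y + 2)(3z - 7y + 8 + 2x)(-3 + 5z + 3x)
= (-15z² + 35yz - 40z - 10xz - 18xz + 42xy - 48x - 12x² - 15yz + 35y² - 40y - 10xy + 6z - 14y + 16 + 4x)(-3 + 5z + 3x)    [distributive law]
= (-15z² + 20yz - 34z - 28xz + 32xy - 44x - 12x² + 35y² - 54y + 16)(-3 + 5z + 3x)    [combine like terms]
= 45z² - 75z³ - 45xz² - 60yz + 100yz² + 60xyz + 102z - 170z² - 102xz + 84xz - 140xz² - 84x²z - 96xy + 160xyz + 96x²y + 132x - 220xz - 132x² + 36x² - 60x²z - 36x³ - 105y² + 175y²z + 105xy² + 162y - 270yz - 162xy - 48 + 80z + 48x    [distributive law]
= -125z² - 75z³ - 185xz² - 330yz + 100yz² + 220xyz + 182z - 238xz - 144x²z - 258xy + 96x²y + 180x - 96x² - 36x³ - 105y² + 175y²z + 105xy² + 162y - 48    [combine like terms]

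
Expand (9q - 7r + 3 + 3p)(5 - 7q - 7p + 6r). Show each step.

(9q - 7r + 3 + 3p)(5 - 7q - 7p + 6r)
= 45q - 63q² - 63pq + 54qr - 35r + 49qr + 49pr - 42r² + 15 - 21q - 21p + 18r + 15p - 21pq - 21p² + 18pr    [distributive law]
= 24q - 63q² - 84pq + 103qr - 17r + 67pr - 42r² + 15 - 6p - 21p²    [combine like terms]

24q - 63q² - 84pq + 103qr - 17r + 67pr - 42r² + 15 - 6p - 21p²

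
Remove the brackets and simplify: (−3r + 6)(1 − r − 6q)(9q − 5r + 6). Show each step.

(−3r + 6)(1 − r − 6q)(9q − 5r + 6)
= (−3r + 3r^2 + 18qr + 6 − 6r − 36q)(9q − 5r + 6)    [distributive law]
= (−9r + 3r^2 + 18qr + 6 − 36q)(9q − 5r + 6)    [combine like terms]
= −81qr + 45r^2 − 54r + 27qr^2 − 15r^3 + 18r^2 + 162q^2r − 90qr^2 + 108qr + 54q − 30r + 36 − 324q^2 + 180qr − 216q    [distributive law]
= 207qr + 63r^2 − 84r − 63qr^2 − 15r^3 + 162q^2r − 162q + 36 − 324q^2    [combine like terms]

207qr + 63r^2 − 84r − 63qr^2 − 15r^3 + 162q^2r − 162q + 36 − 324q^2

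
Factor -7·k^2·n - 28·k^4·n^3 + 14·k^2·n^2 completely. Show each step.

-7·k^2·n - 28·k^4·n^3 + 14·k^2·n^2
= 7(-k^2·n - 4·k^4·n^3 + 2·k^2·n^2)    [factor out 7]
= 7·k^2·n(-1 - 4·k^2·n^2 + 2·n)    [factor out k^2·n]

7·k^2·n(-1 - 4·k^2·n^2 + 2·n)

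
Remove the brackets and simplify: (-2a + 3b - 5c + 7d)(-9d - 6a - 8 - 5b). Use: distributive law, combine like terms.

(-2a + 3b - 5c + 7d)(-9d - 6a - 8 - 5b)
= 18ad + 12a² + 16a + 10ab - 27bd - 18ab - 24b - 15b² + 45cd + 30ac + 40c + 25bc - 63d² - 42ad - 56d - 35bd    [distributive law]
= -24ad + 12a² + 16a - 8ab - 62bd - 24b - 15b² + 45cd + 30ac + 40c + 25bc - 63d² - 56d    [combine like terms]

-24ad + 12a² + 16a - 8ab - 62bd - 24b - 15b² + 45cd + 30ac + 40c + 25bc - 63d² - 56d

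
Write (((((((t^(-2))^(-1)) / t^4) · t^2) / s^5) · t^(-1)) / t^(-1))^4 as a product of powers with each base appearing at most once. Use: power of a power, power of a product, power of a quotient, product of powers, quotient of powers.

s^(-20)

(((((((t^(-2))^(-1)) / t^4) · t^2) / s^5) · t^(-1)) / t^(-1))^4
= (((((((t^(-2))^(-1)) / t^4) · t^2) / s^5) · t^(-1))^4) / ((t^(-1))^4)    [power of a quotient]
= (((((((t^(-2))^(-1)) / t^4) · t^2) / s^5)^4) · ((t^(-1))^4)) / ((t^(-1))^4)    [power of a product]
= (((((((t^(-2))^(-1)) / t^4) · t^2)^4) / ((s^5)^4)) · ((t^(-1))^4)) / ((t^(-1))^4)    [power of a quotient]
= (((((((t^(-2))^(-1)) / t^4)^4) · ((t^2)^4)) / ((s^5)^4)) · ((t^(-1))^4)) / ((t^(-1))^4)    [power of a product]
= (((((((t^(-2))^(-1))^4) / ((t^4)^4)) · ((t^2)^4)) / ((s^5)^4)) · ((t^(-1))^4)) / ((t^(-1))^4)    [power of a quotient]
= ((((((t^(-2))^(-4)) / ((t^4)^4)) · ((t^2)^4)) / ((s^5)^4)) · ((t^(-1))^4)) / ((t^(-1))^4)    [power of a power]
= ((((t^8 / ((t^4)^4)) · ((t^2)^4)) / ((s^5)^4)) · ((t^(-1))^4)) / ((t^(-1))^4)    [power of a power]
= ((((t^8 / t^16) · ((t^2)^4)) / ((s^5)^4)) · ((t^(-1))^4)) / ((t^(-1))^4)    [power of a power]
= (((t^(-8) · ((t^2)^4)) / ((s^5)^4)) · ((t^(-1))^4)) / ((t^(-1))^4)    [quotient of powers]
= (((t^(-8) · t^8) / ((s^5)^4)) · ((t^(-1))^4)) / ((t^(-1))^4)    [power of a power]
= ((t^0 / ((s^5)^4)) · ((t^(-1))^4)) / ((t^(-1))^4)    [product of powers]
= ((t^0 / s^20) · ((t^(-1))^4)) / ((t^(-1))^4)    [power of a power]
= ((t^0 / s^20) · t^(-4)) / ((t^(-1))^4)    [power of a power]
= ((t^0 / s^20) · t^(-4)) / t^(-4)    [power of a power]
= s^(-20)    [quotient of powers; product of powers]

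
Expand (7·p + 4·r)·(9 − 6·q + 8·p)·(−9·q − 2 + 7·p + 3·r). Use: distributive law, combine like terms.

(7·p + 4·r)·(9 − 6·q + 8·p)·(−9·q − 2 + 7·p + 3·r)
= (63·p − 42·p·q + 56·p^2 + 36·r − 24·q·r + 32·p·r)·(−9·q − 2 + 7·p + 3·r)    [distributive law]
= −567·p·q − 126·p + 441·p^2 + 189·p·r + 378·p·q^2 + 84·p·q − 294·p^2·q − 126·p·q·r − 504·p^2·q − 112·p^2 + 392·p^3 + 168·p^2·r − 324·q·r − 72·r + 252·p·r + 108·r^2 + 216·q^2·r + 48·q·r − 168·p·q·r − 72·q·r^2 − 288·p·q·r − 64·p·r + 224·p^2·r + 96·p·r^2    [distributive law]
= −483·p·q − 126·p + 329·p^2 + 377·p·r + 378·p·q^2 − 798·p^2·q − 582·p·q·r + 392·p^3 + 392·p^2·r − 276·q·r − 72·r + 108·r^2 + 216·q^2·r − 72·q·r^2 + 96·p·r^2    [combine like terms]

−483·p·q − 126·p + 329·p^2 + 377·p·r + 378·p·q^2 − 798·p^2·q − 582·p·q·r + 392·p^3 + 392·p^2·r − 276·q·r − 72·r + 108·r^2 + 216·q^2·r − 72·q·r^2 + 96·p·r^2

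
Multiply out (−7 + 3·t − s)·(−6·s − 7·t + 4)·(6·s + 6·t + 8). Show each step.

(−7 + 3·t − s)·(−6·s − 7·t + 4)·(6·s + 6·t + 8)
= (42·s + 49·t − 28 − 18·s·t − 21·t² + 12·t + 6·s² + 7·s·t − 4·s)·(6·s + 6·t + 8)    [distributive law]
= (38·s + 61·t − 28 − 11·s·t − 21·t² + 6·s²)·(6·s + 6·t + 8)    [combine like terms]
= 228·s² + 228·s·t + 304·s + 366·s·t + 366·t² + 488·t − 168·s − 168·t − 224 − 66·s²·t − 66·s·t² − 88·s·t − 126·s·t² − 126·t³ − 168·t² + 36·s³ + 36·s²·t + 48·s²    [distributive law]
= 276·s² + 506·s·t + 136·s + 198·t² + 320·t − 224 − 30·s²·t − 192·s·t² − 126·t³ + 36·s³    [combine like terms]

276·s² + 506·s·t + 136·s + 198·t² + 320·t − 224 − 30·s²·t − 192·s·t² − 126·t³ + 36·s³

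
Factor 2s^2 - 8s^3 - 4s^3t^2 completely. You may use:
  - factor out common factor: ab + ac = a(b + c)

2s^2(1 - 4s - 2st^2)

2s^2 - 8s^3 - 4s^3t^2
= 2(s^2 - 4s^3 - 2s^3t^2)    [factor out 2]
= 2s^2(1 - 4s - 2st^2)    [factor out s^2]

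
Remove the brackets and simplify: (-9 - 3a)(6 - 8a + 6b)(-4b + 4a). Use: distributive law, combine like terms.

(-9 - 3a)(6 - 8a + 6b)(-4b + 4a)
= (-54 + 72a - 54b - 18a + 24a^2 - 18ab)(-4b + 4a)    [distributive law]
= (-54 + 54a - 54b + 24a^2 - 18ab)(-4b + 4a)    [combine like terms]
= 216b - 216a - 216ab + 216a^2 + 216b^2 - 216ab - 96a^2b + 96a^3 + 72ab^2 - 72a^2b    [distributive law]
= 216b - 216a - 432ab + 216a^2 + 216b^2 - 168a^2b + 96a^3 + 72ab^2    [combine like terms]

216b - 216a - 432ab + 216a^2 + 216b^2 - 168a^2b + 96a^3 + 72ab^2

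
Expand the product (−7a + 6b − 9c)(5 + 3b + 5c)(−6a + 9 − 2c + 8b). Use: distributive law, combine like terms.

(−7a + 6b − 9c)(5 + 3b + 5c)(−6a + 9 − 2c + 8b)
= (−35a − 21ab − 35ac + 30b + 18b^2 + 30bc − 45c − 27bc − 45c^2)(−6a + 9 − 2c + 8b)    [distributive law]
= (−35a − 21ab − 35ac + 30b + 18b^2 + 3bc − 45c − 45c^2)(−6a + 9 − 2c + 8b)    [combine like terms]
= 210a^2 − 315a + 70ac − 280ab + 126a^2b − 189ab + 42abc − 168ab^2 + 210a^2c − 315ac + 70ac^2 − 280abc − 180ab + 270b − 60bc + 240b^2 − 108ab^2 + 162b^2 − 36b^2c + 144b^3 − 18abc + 27bc − 6bc^2 + 24b^2c + 270ac − 405c + 90c^2 − 360bc + 270ac^2 − 405c^2 + 90c^3 − 360bc^2    [distributive law]
= 210a^2 − 315a + 25ac − 649ab + 126a^2b − 256abc − 276ab^2 + 210a^2c + 340ac^2 + 270b − 393bc + 402b^2 − 12b^2c + 144b^3 − 366bc^2 − 405c − 315c^2 + 90c^3    [combine like terms]

210a^2 − 315a + 25ac − 649ab + 126a^2b − 256abc − 276ab^2 + 210a^2c + 340ac^2 + 270b − 393bc + 402b^2 − 12b^2c + 144b^3 − 366bc^2 − 405c − 315c^2 + 90c^3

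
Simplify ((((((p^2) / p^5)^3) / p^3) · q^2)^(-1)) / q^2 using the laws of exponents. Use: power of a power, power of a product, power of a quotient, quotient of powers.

p^12·q^(-4)

((((((p^2) / p^5)^3) / p^3) · q^2)^(-1)) / q^2
= ((((((p^2) / p^5)^3) / p^3)^(-1)) · ((q^2)^(-1))) / q^2    [power of a product]
= ((((((p^2) / p^5)^3)^(-1)) / ((p^3)^(-1))) · ((q^2)^(-1))) / q^2    [power of a quotient]
= (((((p^2) / p^5)^(-3)) / ((p^3)^(-1))) · ((q^2)^(-1))) / q^2    [power of a power]
= (((((p^2)^(-3)) / ((p^5)^(-3))) / ((p^3)^(-1))) · ((q^2)^(-1))) / q^2    [power of a quotient]
= ((((p^(-6)) / ((p^5)^(-3))) / ((p^3)^(-1))) · ((q^2)^(-1))) / q^2    [power of a power]
= (((p^(-6) / p^(-15)) / ((p^3)^(-1))) · ((q^2)^(-1))) / q^2    [power of a power]
= ((p^9 / ((p^3)^(-1))) · ((q^2)^(-1))) / q^2    [quotient of powers]
= ((p^9 / p^(-3)) · ((q^2)^(-1))) / q^2    [power of a power]
= (p^12 · ((q^2)^(-1))) / q^2    [quotient of powers]
= (p^12 · q^(-2)) / q^2    [power of a power]
= p^12·q^(-4)    [quotient of powers]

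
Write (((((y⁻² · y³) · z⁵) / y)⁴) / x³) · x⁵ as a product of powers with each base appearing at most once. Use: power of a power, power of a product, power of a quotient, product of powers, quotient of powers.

(((((y⁻² · y³) · z⁵) / y)⁴) / x³) · x⁵
= (((((y⁻² · y³) · z⁵)⁴) / (y⁴)) / x³) · x⁵    [power of a quotient]
= (((((y⁻² · y³)⁴) · ((z⁵)⁴)) / (y⁴)) / x³) · x⁵    [power of a product]
= ((((((y⁻²)⁴) · ((y³)⁴)) · ((z⁵)⁴)) / (y⁴)) / x³) · x⁵    [power of a product]
= ((((y⁻⁸ · ((y³)⁴)) · ((z⁵)⁴)) / (y⁴)) / x³) · x⁵    [power of a power]
= ((((y⁻⁸ · y¹²) · ((z⁵)⁴)) / (y⁴)) / x³) · x⁵    [power of a power]
= (((y⁴ · ((z⁵)⁴)) / (y⁴)) / x³) · x⁵    [product of powers]
= (((y⁴ · z²⁰) / (y⁴)) / x³) · x⁵    [power of a power]
= x²z²⁰    [quotient of powers]

x²z²⁰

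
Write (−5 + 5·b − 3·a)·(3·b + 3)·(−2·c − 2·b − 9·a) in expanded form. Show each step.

30·c + 30·b + 135·a − 30·b^2·c − 30·b^3 − 117·a·b^2 + 18·a·b·c + 81·a^2·b + 18·a·c + 18·a·b + 81·a^2

(−5 + 5·b − 3·a)·(3·b + 3)·(−2·c − 2·b − 9·a)
= (−15·b − 15 + 15·b^2 + 15·b − 9·a·b − 9·a)·(−2·c − 2·b − 9·a)    [distributive law]
= (−15 + 15·b^2 − 9·a·b − 9·a)·(−2·c − 2·b − 9·a)    [combine like terms]
= 30·c + 30·b + 135·a − 30·b^2·c − 30·b^3 − 135·a·b^2 + 18·a·b·c + 18·a·b^2 + 81·a^2·b + 18·a·c + 18·a·b + 81·a^2    [distributive law]
= 30·c + 30·b + 135·a − 30·b^2·c − 30·b^3 − 117·a·b^2 + 18·a·b·c + 81·a^2·b + 18·a·c + 18·a·b + 81·a^2    [combine like terms]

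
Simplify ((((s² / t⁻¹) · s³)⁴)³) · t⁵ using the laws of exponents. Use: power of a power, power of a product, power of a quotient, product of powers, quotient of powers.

((((s² / t⁻¹) · s³)⁴)³) · t⁵
= (((s² / t⁻¹) · s³)¹²) · t⁵    [power of a power]
= (((s² / t⁻¹)¹²) · ((s³)¹²)) · t⁵    [power of a product]
= ((((s²)¹²) / ((t⁻¹)¹²)) · ((s³)¹²)) · t⁵    [power of a quotient]
= ((s²⁴ / ((t⁻¹)¹²)) · ((s³)¹²)) · t⁵    [power of a power]
= ((s²⁴ / t⁻¹²) · ((s³)¹²)) · t⁵    [power of a power]
= ((s²⁴ / t⁻¹²) · s³⁶) · t⁵    [power of a power]
= s⁶⁰t¹⁷    [quotient of powers; product of powers]

s⁶⁰t¹⁷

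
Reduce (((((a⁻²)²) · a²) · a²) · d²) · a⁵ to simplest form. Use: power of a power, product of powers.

a⁵d²

(((((a⁻²)²) · a²) · a²) · d²) · a⁵
= (((a⁻⁴ · a²) · a²) · d²) · a⁵    [power of a power]
= ((a⁻² · a²) · d²) · a⁵    [product of powers]
= (a⁰ · d²) · a⁵    [product of powers]
= a⁵d²    [product of powers]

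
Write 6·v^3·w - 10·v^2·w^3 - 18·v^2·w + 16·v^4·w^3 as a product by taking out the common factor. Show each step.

2·v^2·w(3·v - 5·w^2 - 9 + 8·v^2·w^2)

6·v^3·w - 10·v^2·w^3 - 18·v^2·w + 16·v^4·w^3
= 2(3·v^3·w - 5·v^2·w^3 - 9·v^2·w + 8·v^4·w^3)    [factor out 2]
= 2·v^2·w(3·v - 5·w^2 - 9 + 8·v^2·w^2)    [factor out v^2·w]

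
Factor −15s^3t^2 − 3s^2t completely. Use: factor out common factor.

−15s^3t^2 − 3s^2t
= 3(−5s^3t^2 − s^2t)    [factor out 3]
= 3s^2t(−5st − 1)    [factor out s^2t]

3s^2t(−5st − 1)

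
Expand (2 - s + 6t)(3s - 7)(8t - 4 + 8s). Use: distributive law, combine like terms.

-304st - 164s + 116s^2 + 56t + 56 + 120s^2t - 24s^3 + 144st^2 - 336t^2

(2 - s + 6t)(3s - 7)(8t - 4 + 8s)
= (6s - 14 - 3s^2 + 7s + 18st - 42t)(8t - 4 + 8s)    [distributive law]
= (13s - 14 - 3s^2 + 18st - 42t)(8t - 4 + 8s)    [combine like terms]
= 104st - 52s + 104s^2 - 112t + 56 - 112s - 24s^2t + 12s^2 - 24s^3 + 144st^2 - 72st + 144s^2t - 336t^2 + 168t - 336st    [distributive law]
= -304st - 164s + 116s^2 + 56t + 56 + 120s^2t - 24s^3 + 144st^2 - 336t^2    [combine like terms]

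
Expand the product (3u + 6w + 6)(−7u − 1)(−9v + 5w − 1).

(3u + 6w + 6)(−7u − 1)(−9v + 5w − 1)
= (−21u^2 − 3u − 42uw − 6w − 42u − 6)(−9v + 5w − 1)    [distributive law]
= (−21u^2 − 45u − 42uw − 6w − 6)(−9v + 5w − 1)    [combine like terms]
= 189u^2v − 105u^2w + 21u^2 + 405uv − 225uw + 45u + 378uvw − 210uw^2 + 42uw + 54vw − 30w^2 + 6w + 54v − 30w + 6    [distributive law]
= 189u^2v − 105u^2w + 21u^2 + 405uv − 183uw + 45u + 378uvw − 210uw^2 + 54vw − 30w^2 − 24w + 54v + 6    [combine like terms]

189u^2v − 105u^2w + 21u^2 + 405uv − 183uw + 45u + 378uvw − 210uw^2 + 54vw − 30w^2 − 24w + 54v + 6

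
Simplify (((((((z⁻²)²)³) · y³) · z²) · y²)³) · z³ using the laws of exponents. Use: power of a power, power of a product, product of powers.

(((((((z⁻²)²)³) · y³) · z²) · y²)³) · z³
= (((((((z⁻²)²)³) · y³) · z²)³) · ((y²)³)) · z³    [power of a product]
= (((((((z⁻²)²)³) · y³)³) · ((z²)³)) · ((y²)³)) · z³    [power of a product]
= (((((((z⁻²)²)³)³) · ((y³)³)) · ((z²)³)) · ((y²)³)) · z³    [power of a product]
= ((((((z⁻²)²)⁹) · ((y³)³)) · ((z²)³)) · ((y²)³)) · z³    [power of a power]
= (((((z⁻²)¹⁸) · ((y³)³)) · ((z²)³)) · ((y²)³)) · z³    [power of a power]
= (((z⁻³⁶ · ((y³)³)) · ((z²)³)) · ((y²)³)) · z³    [power of a power]
= (((z⁻³⁶ · y⁹) · ((z²)³)) · ((y²)³)) · z³    [power of a power]
= (((z⁻³⁶ · y⁹) · z⁶) · ((y²)³)) · z³    [power of a power]
= (((z⁻³⁶ · y⁹) · z⁶) · y⁶) · z³    [power of a power]
= y¹⁵z⁻²⁷    [product of powers]

y¹⁵z⁻²⁷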